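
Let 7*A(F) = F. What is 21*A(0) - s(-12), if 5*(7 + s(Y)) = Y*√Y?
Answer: 7 + 24*I*√3/5 ≈ 7.0 + 8.3138*I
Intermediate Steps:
A(F) = F/7
s(Y) = -7 + Y^(3/2)/5 (s(Y) = -7 + (Y*√Y)/5 = -7 + Y^(3/2)/5)
21*A(0) - s(-12) = 21*((⅐)*0) - (-7 + (-12)^(3/2)/5) = 21*0 - (-7 + (-24*I*√3)/5) = 0 - (-7 - 24*I*√3/5) = 0 + (7 + 24*I*√3/5) = 7 + 24*I*√3/5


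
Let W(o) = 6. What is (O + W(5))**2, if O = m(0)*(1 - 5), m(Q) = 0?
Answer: 36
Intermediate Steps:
O = 0 (O = 0*(1 - 5) = 0*(-4) = 0)
(O + W(5))**2 = (0 + 6)**2 = 6**2 = 36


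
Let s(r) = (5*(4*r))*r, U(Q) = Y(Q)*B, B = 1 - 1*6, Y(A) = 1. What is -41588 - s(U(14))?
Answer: -42088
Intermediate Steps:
B = -5 (B = 1 - 6 = -5)
U(Q) = -5 (U(Q) = 1*(-5) = -5)
s(r) = 20*r² (s(r) = (20*r)*r = 20*r²)
-41588 - s(U(14)) = -41588 - 20*(-5)² = -41588 - 20*25 = -41588 - 1*500 = -41588 - 500 = -42088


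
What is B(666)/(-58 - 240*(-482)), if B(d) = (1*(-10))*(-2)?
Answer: 10/57811 ≈ 0.00017298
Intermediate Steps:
B(d) = 20 (B(d) = -10*(-2) = 20)
B(666)/(-58 - 240*(-482)) = 20/(-58 - 240*(-482)) = 20/(-58 + 115680) = 20/115622 = 20*(1/115622) = 10/57811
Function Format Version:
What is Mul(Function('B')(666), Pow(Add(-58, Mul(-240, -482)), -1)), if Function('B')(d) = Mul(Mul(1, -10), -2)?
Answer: Rational(10, 57811) ≈ 0.00017298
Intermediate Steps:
Function('B')(d) = 20 (Function('B')(d) = Mul(-10, -2) = 20)
Mul(Function('B')(666), Pow(Add(-58, Mul(-240, -482)), -1)) = Mul(20, Pow(Add(-58, Mul(-240, -482)), -1)) = Mul(20, Pow(Add(-58, 115680), -1)) = Mul(20, Pow(115622, -1)) = Mul(20, Rational(1, 115622)) = Rational(10, 57811)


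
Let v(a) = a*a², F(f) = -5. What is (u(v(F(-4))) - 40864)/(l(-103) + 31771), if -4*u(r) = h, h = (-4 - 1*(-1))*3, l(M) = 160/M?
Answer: -16835041/13089012 ≈ -1.2862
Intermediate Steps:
v(a) = a³
h = -9 (h = (-4 + 1)*3 = -3*3 = -9)
u(r) = 9/4 (u(r) = -¼*(-9) = 9/4)
(u(v(F(-4))) - 40864)/(l(-103) + 31771) = (9/4 - 40864)/(160/(-103) + 31771) = -163447/(4*(160*(-1/103) + 31771)) = -163447/(4*(-160/103 + 31771)) = -163447/(4*3272253/103) = -163447/4*103/3272253 = -16835041/13089012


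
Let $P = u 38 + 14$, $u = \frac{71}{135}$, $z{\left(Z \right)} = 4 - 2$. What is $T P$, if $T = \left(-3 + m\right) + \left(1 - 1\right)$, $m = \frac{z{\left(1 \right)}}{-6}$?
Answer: $- \frac{9176}{81} \approx -113.28$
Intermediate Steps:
$z{\left(Z \right)} = 2$ ($z{\left(Z \right)} = 4 - 2 = 2$)
$m = - \frac{1}{3}$ ($m = \frac{2}{-6} = 2 \left(- \frac{1}{6}\right) = - \frac{1}{3} \approx -0.33333$)
$u = \frac{71}{135}$ ($u = 71 \cdot \frac{1}{135} = \frac{71}{135} \approx 0.52593$)
$T = - \frac{10}{3}$ ($T = \left(-3 - \frac{1}{3}\right) + \left(1 - 1\right) = - \frac{10}{3} + 0 = - \frac{10}{3} \approx -3.3333$)
$P = \frac{4588}{135}$ ($P = \frac{71}{135} \cdot 38 + 14 = \frac{2698}{135} + 14 = \frac{4588}{135} \approx 33.985$)
$T P = \left(- \frac{10}{3}\right) \frac{4588}{135} = - \frac{9176}{81}$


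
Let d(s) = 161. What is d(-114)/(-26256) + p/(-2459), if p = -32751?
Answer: 859514357/64563504 ≈ 13.313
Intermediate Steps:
d(-114)/(-26256) + p/(-2459) = 161/(-26256) - 32751/(-2459) = 161*(-1/26256) - 32751*(-1/2459) = -161/26256 + 32751/2459 = 859514357/64563504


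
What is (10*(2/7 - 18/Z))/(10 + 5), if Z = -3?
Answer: 88/21 ≈ 4.1905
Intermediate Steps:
(10*(2/7 - 18/Z))/(10 + 5) = (10*(2/7 - 18/(-3)))/(10 + 5) = (10*(2*(⅐) - 18*(-⅓)))/15 = (10*(2/7 + 6))*(1/15) = (10*(44/7))*(1/15) = (440/7)*(1/15) = 88/21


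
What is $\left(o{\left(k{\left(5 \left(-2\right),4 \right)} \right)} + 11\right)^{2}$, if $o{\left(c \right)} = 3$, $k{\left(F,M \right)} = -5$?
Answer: $196$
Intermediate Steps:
$\left(o{\left(k{\left(5 \left(-2\right),4 \right)} \right)} + 11\right)^{2} = \left(3 + 11\right)^{2} = 14^{2} = 196$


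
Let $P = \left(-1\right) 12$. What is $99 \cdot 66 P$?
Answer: $-78408$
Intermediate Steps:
$P = -12$
$99 \cdot 66 P = 99 \cdot 66 \left(-12\right) = 6534 \left(-12\right) = -78408$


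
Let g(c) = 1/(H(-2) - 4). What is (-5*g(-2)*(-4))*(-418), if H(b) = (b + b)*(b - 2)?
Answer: -2090/3 ≈ -696.67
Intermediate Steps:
H(b) = 2*b*(-2 + b) (H(b) = (2*b)*(-2 + b) = 2*b*(-2 + b))
g(c) = 1/12 (g(c) = 1/(2*(-2)*(-2 - 2) - 4) = 1/(2*(-2)*(-4) - 4) = 1/(16 - 4) = 1/12)
(-5*g(-2)*(-4))*(-418) = (-5*1/12*(-4))*(-418) = -5/12*(-4)*(-418) = (5/3)*(-418) = -2090/3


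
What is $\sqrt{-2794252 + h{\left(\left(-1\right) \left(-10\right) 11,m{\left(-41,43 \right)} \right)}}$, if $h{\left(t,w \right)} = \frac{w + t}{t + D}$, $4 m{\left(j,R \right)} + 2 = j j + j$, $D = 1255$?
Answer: $\frac{i \sqrt{20825277894330}}{2730} \approx 1671.6 i$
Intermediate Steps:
$m{\left(j,R \right)} = - \frac{1}{2} + \frac{j}{4} + \frac{j^{2}}{4}$ ($m{\left(j,R \right)} = - \frac{1}{2} + \frac{j j + j}{4} = - \frac{1}{2} + \frac{j^{2} + j}{4} = - \frac{1}{2} + \frac{j + j^{2}}{4} = - \frac{1}{2} + \left(\frac{j}{4} + \frac{j^{2}}{4}\right) = - \frac{1}{2} + \frac{j}{4} + \frac{j^{2}}{4}$)
$h{\left(t,w \right)} = \frac{t + w}{1255 + t}$ ($h{\left(t,w \right)} = \frac{w + t}{t + 1255} = \frac{t + w}{1255 + t}$)
$\sqrt{-2794252 + h{\left(\left(-1\right) \left(-10\right) 11,m{\left(-41,43 \right)} \right)}} = \sqrt{-2794252 + \frac{\left(-1\right) \left(-10\right) 11 + \left(- \frac{1}{2} + \frac{1}{4} \left(-41\right) + \frac{\left(-41\right)^{2}}{4}\right)}{1255 + \left(-1\right) \left(-10\right) 11}} = \sqrt{-2794252 + \frac{10 \cdot 11 - - \frac{819}{2}}{1255 + 10 \cdot 11}} = \sqrt{-2794252 + \frac{110 - - \frac{819}{2}}{1255 + 110}} = \sqrt{-2794252 + \frac{110 + \frac{819}{2}}{1365}} = \sqrt{-2794252 + \frac{1}{1365} \cdot \frac{1039}{2}} = \sqrt{-2794252 + \frac{1039}{2730}} = \sqrt{- \frac{7628306921}{2730}} = \frac{i \sqrt{20825277894330}}{2730}$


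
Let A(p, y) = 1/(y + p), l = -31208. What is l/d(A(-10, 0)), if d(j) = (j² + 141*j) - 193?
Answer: 3120800/20709 ≈ 150.70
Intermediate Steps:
A(p, y) = 1/(p + y)
d(j) = -193 + j² + 141*j
l/d(A(-10, 0)) = -31208/(-193 + (1/(-10 + 0))² + 141/(-10 + 0)) = -31208/(-193 + (1/(-10))² + 141/(-10)) = -31208/(-193 + (-⅒)² + 141*(-⅒)) = -31208/(-193 + 1/100 - 141/10) = -31208/(-20709/100) = -31208*(-100/20709) = 3120800/20709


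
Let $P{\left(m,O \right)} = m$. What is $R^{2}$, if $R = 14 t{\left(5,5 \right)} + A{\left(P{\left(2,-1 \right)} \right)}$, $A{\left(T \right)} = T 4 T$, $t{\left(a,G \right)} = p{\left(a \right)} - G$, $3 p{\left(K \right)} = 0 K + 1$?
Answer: $\frac{21904}{9} \approx 2433.8$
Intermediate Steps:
$p{\left(K \right)} = \frac{1}{3}$ ($p{\left(K \right)} = \frac{0 K + 1}{3} = \frac{0 + 1}{3} = \frac{1}{3} \cdot 1 = \frac{1}{3}$)
$t{\left(a,G \right)} = \frac{1}{3} - G$
$A{\left(T \right)} = 4 T^{2}$ ($A{\left(T \right)} = 4 T T = 4 T^{2}$)
$R = - \frac{148}{3}$ ($R = 14 \left(\frac{1}{3} - 5\right) + 4 \cdot 2^{2} = 14 \left(\frac{1}{3} - 5\right) + 4 \cdot 4 = 14 \left(- \frac{14}{3}\right) + 16 = - \frac{196}{3} + 16 = - \frac{148}{3} \approx -49.333$)
$R^{2} = \left(- \frac{148}{3}\right)^{2} = \frac{21904}{9}$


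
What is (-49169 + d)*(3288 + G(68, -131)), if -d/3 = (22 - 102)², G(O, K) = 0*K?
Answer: -224797272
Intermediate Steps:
G(O, K) = 0
d = -19200 (d = -3*(22 - 102)² = -3*(-80)² = -3*6400 = -19200)
(-49169 + d)*(3288 + G(68, -131)) = (-49169 - 19200)*(3288 + 0) = -68369*3288 = -224797272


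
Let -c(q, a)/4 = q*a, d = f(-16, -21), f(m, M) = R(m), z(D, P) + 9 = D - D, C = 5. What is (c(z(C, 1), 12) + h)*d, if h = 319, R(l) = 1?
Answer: 751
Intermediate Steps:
z(D, P) = -9 (z(D, P) = -9 + (D - D) = -9 + 0 = -9)
f(m, M) = 1
d = 1
c(q, a) = -4*a*q (c(q, a) = -4*q*a = -4*a*q)
(c(z(C, 1), 12) + h)*d = (-4*12*(-9) + 319)*1 = (432 + 319)*1 = 751*1 = 751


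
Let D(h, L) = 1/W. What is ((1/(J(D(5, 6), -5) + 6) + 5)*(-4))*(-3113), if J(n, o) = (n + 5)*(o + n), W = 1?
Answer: 554114/9 ≈ 61568.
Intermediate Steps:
D(h, L) = 1 (D(h, L) = 1/1 = 1)
J(n, o) = (5 + n)*(n + o)
((1/(J(D(5, 6), -5) + 6) + 5)*(-4))*(-3113) = ((1/((1² + 5*1 + 5*(-5) + 1*(-5)) + 6) + 5)*(-4))*(-3113) = ((1/((1 + 5 - 25 - 5) + 6) + 5)*(-4))*(-3113) = ((1/(-24 + 6) + 5)*(-4))*(-3113) = ((1/(-18) + 5)*(-4))*(-3113) = ((-1/18 + 5)*(-4))*(-3113) = ((89/18)*(-4))*(-3113) = -178/9*(-3113) = 554114/9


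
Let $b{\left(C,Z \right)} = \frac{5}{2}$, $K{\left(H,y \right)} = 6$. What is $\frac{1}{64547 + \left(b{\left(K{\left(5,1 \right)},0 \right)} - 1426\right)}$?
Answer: $\frac{2}{126247} \approx 1.5842 \cdot 10^{-5}$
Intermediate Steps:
$b{\left(C,Z \right)} = \frac{5}{2}$ ($b{\left(C,Z \right)} = 5 \cdot \frac{1}{2} = \frac{5}{2}$)
$\frac{1}{64547 + \left(b{\left(K{\left(5,1 \right)},0 \right)} - 1426\right)} = \frac{1}{64547 + \left(\frac{5}{2} - 1426\right)} = \frac{1}{64547 - \frac{2847}{2}} = \frac{1}{\frac{126247}{2}} = \frac{2}{126247}$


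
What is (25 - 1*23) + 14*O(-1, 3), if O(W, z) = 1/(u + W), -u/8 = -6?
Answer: 108/47 ≈ 2.2979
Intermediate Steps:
u = 48 (u = -8*(-6) = 48)
O(W, z) = 1/(48 + W)
(25 - 1*23) + 14*O(-1, 3) = (25 - 1*23) + 14/(48 - 1) = (25 - 23) + 14/47 = 2 + 14*(1/47) = 2 + 14/47 = 108/47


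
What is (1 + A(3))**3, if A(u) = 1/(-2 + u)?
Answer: 8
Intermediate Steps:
(1 + A(3))**3 = (1 + 1/(-2 + 3))**3 = (1 + 1/1)**3 = (1 + 1)**3 = 2**3 = 8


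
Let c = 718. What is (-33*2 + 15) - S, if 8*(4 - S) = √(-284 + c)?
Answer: -55 + √434/8 ≈ -52.396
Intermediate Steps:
S = 4 - √434/8 (S = 4 - √(-284 + 718)/8 = 4 - √434/8 ≈ 1.3959)
(-33*2 + 15) - S = (-33*2 + 15) - (4 - √434/8) = (-66 + 15) + (-4 + √434/8) = -51 + (-4 + √434/8) = -55 + √434/8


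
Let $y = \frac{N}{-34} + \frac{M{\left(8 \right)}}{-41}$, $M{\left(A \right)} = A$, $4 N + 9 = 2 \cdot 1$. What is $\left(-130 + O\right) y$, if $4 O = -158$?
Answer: $\frac{271539}{11152} \approx 24.349$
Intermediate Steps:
$O = - \frac{79}{2}$ ($O = \frac{1}{4} \left(-158\right) = - \frac{79}{2} \approx -39.5$)
$N = - \frac{7}{4}$ ($N = - \frac{9}{4} + \frac{2 \cdot 1}{4} = - \frac{9}{4} + \frac{1}{4} \cdot 2 = - \frac{9}{4} + \frac{1}{2} = - \frac{7}{4} \approx -1.75$)
$y = - \frac{801}{5576}$ ($y = - \frac{7}{4 \left(-34\right)} + \frac{8}{-41} = \left(- \frac{7}{4}\right) \left(- \frac{1}{34}\right) + 8 \left(- \frac{1}{41}\right) = \frac{7}{136} - \frac{8}{41} = - \frac{801}{5576} \approx -0.14365$)
$\left(-130 + O\right) y = \left(-130 - \frac{79}{2}\right) \left(- \frac{801}{5576}\right) = \left(- \frac{339}{2}\right) \left(- \frac{801}{5576}\right) = \frac{271539}{11152}$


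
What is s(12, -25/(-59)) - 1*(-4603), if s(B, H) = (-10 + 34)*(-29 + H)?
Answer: 231113/59 ≈ 3917.2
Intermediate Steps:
s(B, H) = -696 + 24*H (s(B, H) = 24*(-29 + H) = -696 + 24*H)
s(12, -25/(-59)) - 1*(-4603) = (-696 + 24*(-25/(-59))) - 1*(-4603) = (-696 + 24*(-25*(-1/59))) + 4603 = (-696 + 24*(25/59)) + 4603 = (-696 + 600/59) + 4603 = -40464/59 + 4603 = 231113/59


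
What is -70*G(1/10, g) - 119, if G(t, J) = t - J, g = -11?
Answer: -896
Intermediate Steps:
-70*G(1/10, g) - 119 = -70*(1/10 - 1*(-11)) - 119 = -70*(1/10 + 11) - 119 = -70*111/10 - 119 = -777 - 119 = -896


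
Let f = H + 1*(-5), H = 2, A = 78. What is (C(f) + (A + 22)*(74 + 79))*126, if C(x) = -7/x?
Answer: 1928094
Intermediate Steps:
f = -3 (f = 2 + 1*(-5) = 2 - 5 = -3)
(C(f) + (A + 22)*(74 + 79))*126 = (-7/(-3) + (78 + 22)*(74 + 79))*126 = (-7*(-⅓) + 100*153)*126 = (7/3 + 15300)*126 = (45907/3)*126 = 1928094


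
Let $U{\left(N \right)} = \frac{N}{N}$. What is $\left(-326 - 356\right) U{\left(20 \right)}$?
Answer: $-682$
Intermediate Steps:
$U{\left(N \right)} = 1$
$\left(-326 - 356\right) U{\left(20 \right)} = \left(-326 - 356\right) 1 = \left(-682\right) 1 = -682$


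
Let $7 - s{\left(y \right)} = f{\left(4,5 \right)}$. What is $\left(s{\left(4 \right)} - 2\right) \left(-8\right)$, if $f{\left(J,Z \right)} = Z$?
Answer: $0$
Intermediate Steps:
$s{\left(y \right)} = 2$ ($s{\left(y \right)} = 7 - 5 = 2$)
$\left(s{\left(4 \right)} - 2\right) \left(-8\right) = \left(2 - 2\right) \left(-8\right) = 0 \left(-8\right) = 0$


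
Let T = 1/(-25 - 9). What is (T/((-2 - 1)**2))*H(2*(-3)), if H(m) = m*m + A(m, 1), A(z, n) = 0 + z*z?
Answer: -4/17 ≈ -0.23529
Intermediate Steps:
A(z, n) = z**2 (A(z, n) = 0 + z**2 = z**2)
T = -1/34 (T = 1/(-34) = -1/34 ≈ -0.029412)
H(m) = 2*m**2 (H(m) = m*m + m**2 = m**2 + m**2 = 2*m**2)
(T/((-2 - 1)**2))*H(2*(-3)) = (-1/(34*(-2 - 1)**2))*(2*(2*(-3))**2) = (-1/(34*((-3)**2)))*(2*(-6)**2) = (-1/34/9)*(2*36) = -1/34*1/9*72 = -1/306*72 = -4/17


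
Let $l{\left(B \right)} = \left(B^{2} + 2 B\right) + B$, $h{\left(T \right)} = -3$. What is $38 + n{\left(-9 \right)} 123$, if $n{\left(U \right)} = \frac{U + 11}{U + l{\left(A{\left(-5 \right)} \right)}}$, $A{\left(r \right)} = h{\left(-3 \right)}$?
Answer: $\frac{32}{3} \approx 10.667$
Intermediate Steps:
$A{\left(r \right)} = -3$
$l{\left(B \right)} = B^{2} + 3 B$
$n{\left(U \right)} = \frac{11 + U}{U}$ ($n{\left(U \right)} = \frac{U + 11}{U - 3 \left(3 - 3\right)} = \frac{11 + U}{U - 0} = \frac{11 + U}{U + 0} = \frac{11 + U}{U}$)
$38 + n{\left(-9 \right)} 123 = 38 + \frac{11 - 9}{-9} \cdot 123 = 38 + \left(- \frac{1}{9}\right) 2 \cdot 123 = 38 - \frac{82}{3} = \frac{32}{3}$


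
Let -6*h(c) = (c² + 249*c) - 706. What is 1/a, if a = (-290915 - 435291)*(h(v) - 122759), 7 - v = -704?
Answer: 3/515028200024 ≈ 5.8249e-12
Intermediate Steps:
v = 711 (v = 7 - 1*(-704) = 7 + 704 = 711)
h(c) = 353/3 - 83*c/2 - c²/6 (h(c) = -((c² + 249*c) - 706)/6 = -(-706 + c² + 249*c)/6 = 353/3 - 83*c/2 - c²/6)
a = 515028200024/3 (a = (-290915 - 435291)*((353/3 - 83/2*711 - ⅙*711²) - 122759) = -726206*((353/3 - 59013/2 - ⅙*505521) - 122759) = -726206*((353/3 - 59013/2 - 168507/2) - 122759) = -726206*(-340927/3 - 122759) = -726206*(-709204/3) = 515028200024/3 ≈ 1.7168e+11)
1/a = 1/(515028200024/3) = 3/515028200024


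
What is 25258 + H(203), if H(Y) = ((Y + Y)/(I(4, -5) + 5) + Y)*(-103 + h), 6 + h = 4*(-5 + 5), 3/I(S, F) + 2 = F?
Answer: -104793/16 ≈ -6549.6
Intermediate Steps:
I(S, F) = 3/(-2 + F)
h = -6 (h = -6 + 4*(-5 + 5) = -6 + 4*0 = -6 + 0 = -6)
H(Y) = -2507*Y/16 (H(Y) = ((Y + Y)/(3/(-2 - 5) + 5) + Y)*(-103 - 6) = ((2*Y)/(3/(-7) + 5) + Y)*(-109) = ((2*Y)/(3*(-1/7) + 5) + Y)*(-109) = ((2*Y)/(-3/7 + 5) + Y)*(-109) = ((2*Y)/(32/7) + Y)*(-109) = ((2*Y)*(7/32) + Y)*(-109) = (7*Y/16 + Y)*(-109) = (23*Y/16)*(-109) = -2507*Y/16)
25258 + H(203) = 25258 - 2507/16*203 = 25258 - 508921/16 = -104793/16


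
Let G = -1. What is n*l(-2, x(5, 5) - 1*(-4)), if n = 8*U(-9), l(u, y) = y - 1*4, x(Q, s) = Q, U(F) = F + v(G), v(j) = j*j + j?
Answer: -360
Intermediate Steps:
v(j) = j + j² (v(j) = j² + j = j + j²)
U(F) = F (U(F) = F - (1 - 1) = F - 1*0 = F + 0 = F)
l(u, y) = -4 + y (l(u, y) = y - 4 = -4 + y)
n = -72 (n = 8*(-9) = -72)
n*l(-2, x(5, 5) - 1*(-4)) = -72*(-4 + (5 - 1*(-4))) = -72*(-4 + (5 + 4)) = -72*(-4 + 9) = -72*5 = -360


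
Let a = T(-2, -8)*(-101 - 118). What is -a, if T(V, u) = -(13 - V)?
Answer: -3285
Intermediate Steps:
T(V, u) = -13 + V
a = 3285 (a = (-13 - 2)*(-101 - 118) = -15*(-219) = 3285)
-a = -1*3285 = -3285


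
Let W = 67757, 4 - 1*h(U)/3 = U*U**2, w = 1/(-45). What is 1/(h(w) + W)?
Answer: 30375/2058483376 ≈ 1.4756e-5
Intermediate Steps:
w = -1/45 ≈ -0.022222
h(U) = 12 - 3*U**3 (h(U) = 12 - 3*U*U**2 = 12 - 3*U**3)
1/(h(w) + W) = 1/((12 - 3*(-1/45)**3) + 67757) = 1/((12 - 3*(-1/91125)) + 67757) = 1/((12 + 1/30375) + 67757) = 1/(364501/30375 + 67757) = 1/(2058483376/30375) = 30375/2058483376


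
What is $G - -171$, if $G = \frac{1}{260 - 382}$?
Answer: $\frac{20861}{122} \approx 170.99$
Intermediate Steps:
$G = - \frac{1}{122}$ ($G = \frac{1}{-122} = - \frac{1}{122} \approx -0.0081967$)
$G - -171 = - \frac{1}{122} - -171 = - \frac{1}{122} + 171 = \frac{20861}{122}$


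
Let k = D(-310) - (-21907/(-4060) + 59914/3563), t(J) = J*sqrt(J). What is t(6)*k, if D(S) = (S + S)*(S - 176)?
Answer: 1867931796051*sqrt(6)/1033270 ≈ 4.4282e+6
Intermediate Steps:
D(S) = 2*S*(-176 + S) (D(S) = (2*S)*(-176 + S) = 2*S*(-176 + S))
t(J) = J**(3/2)
k = 622643932017/2066540 (k = 2*(-310)*(-176 - 310) - (-21907/(-4060) + 59914/3563) = 2*(-310)*(-486) - (-21907*(-1/4060) + 59914*(1/3563)) = 301320 - (21907/4060 + 59914/3563) = 301320 - 1*45900783/2066540 = 301320 - 45900783/2066540 = 622643932017/2066540 ≈ 3.0130e+5)
t(6)*k = 6**(3/2)*(622643932017/2066540) = (6*sqrt(6))*(622643932017/2066540) = 1867931796051*sqrt(6)/1033270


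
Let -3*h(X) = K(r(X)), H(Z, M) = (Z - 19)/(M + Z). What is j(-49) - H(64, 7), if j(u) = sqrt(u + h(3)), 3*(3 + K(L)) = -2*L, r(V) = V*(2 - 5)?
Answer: -45/71 + 5*I*sqrt(2) ≈ -0.6338 + 7.0711*I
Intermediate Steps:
r(V) = -3*V (r(V) = V*(-3) = -3*V)
H(Z, M) = (-19 + Z)/(M + Z)
K(L) = -3 - 2*L/3 (K(L) = -3 + (-2*L)/3 = -3 - 2*L/3)
h(X) = 1 - 2*X/3 (h(X) = -(-3 - (-2)*X)/3 = -(-3 + 2*X)/3 = 1 - 2*X/3)
j(u) = sqrt(-1 + u) (j(u) = sqrt(u + (1 - 2/3*3)) = sqrt(u + (1 - 2)) = sqrt(u - 1) = sqrt(-1 + u))
j(-49) - H(64, 7) = sqrt(-1 - 49) - (-19 + 64)/(7 + 64) = sqrt(-50) - 45/71 = 5*I*sqrt(2) - 45/71 = -45/71 + 5*I*sqrt(2)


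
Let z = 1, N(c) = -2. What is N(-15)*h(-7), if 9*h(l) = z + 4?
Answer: -10/9 ≈ -1.1111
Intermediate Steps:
h(l) = 5/9 (h(l) = (1 + 4)/9 = (1/9)*5 = 5/9)
N(-15)*h(-7) = -2*5/9 = -10/9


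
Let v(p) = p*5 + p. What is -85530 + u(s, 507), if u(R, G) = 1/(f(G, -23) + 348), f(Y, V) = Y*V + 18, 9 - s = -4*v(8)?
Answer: -966061351/11295 ≈ -85530.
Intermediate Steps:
v(p) = 6*p (v(p) = 5*p + p = 6*p)
s = 201 (s = 9 - (-4)*6*8 = 9 - (-4)*48 = 9 - 1*(-192) = 9 + 192 = 201)
f(Y, V) = 18 + V*Y (f(Y, V) = V*Y + 18 = 18 + V*Y)
u(R, G) = 1/(366 - 23*G) (u(R, G) = 1/((18 - 23*G) + 348) = 1/(366 - 23*G))
-85530 + u(s, 507) = -85530 - 1/(-366 + 23*507) = -85530 - 1/(-366 + 11661) = -85530 - 1/11295 = -966061351/11295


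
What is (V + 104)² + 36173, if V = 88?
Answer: 73037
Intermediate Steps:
(V + 104)² + 36173 = (88 + 104)² + 36173 = 192² + 36173 = 36864 + 36173 = 73037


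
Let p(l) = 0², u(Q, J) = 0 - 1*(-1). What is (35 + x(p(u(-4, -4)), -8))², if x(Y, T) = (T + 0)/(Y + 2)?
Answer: 961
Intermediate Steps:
u(Q, J) = 1 (u(Q, J) = 0 + 1 = 1)
p(l) = 0
x(Y, T) = T/(2 + Y)
(35 + x(p(u(-4, -4)), -8))² = (35 - 8/(2 + 0))² = (35 - 8/2)² = (35 - 8*½)² = (35 - 4)² = 31² = 961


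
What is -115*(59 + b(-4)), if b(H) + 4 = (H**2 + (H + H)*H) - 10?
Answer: -10695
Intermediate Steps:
b(H) = -14 + 3*H**2 (b(H) = -4 + ((H**2 + (H + H)*H) - 10) = -4 + ((H**2 + (2*H)*H) - 10) = -4 + ((H**2 + 2*H**2) - 10) = -4 + (3*H**2 - 10) = -4 + (-10 + 3*H**2) = -14 + 3*H**2)
-115*(59 + b(-4)) = -115*(59 + (-14 + 3*(-4)**2)) = -115*(59 + (-14 + 3*16)) = -115*(59 + (-14 + 48)) = -115*(59 + 34) = -115*93 = -10695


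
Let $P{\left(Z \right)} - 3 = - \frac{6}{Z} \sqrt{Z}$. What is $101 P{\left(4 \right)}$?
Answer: $0$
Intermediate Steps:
$P{\left(Z \right)} = 3 - \frac{6}{\sqrt{Z}}$ ($P{\left(Z \right)} = 3 + - \frac{6}{Z} \sqrt{Z} = 3 - \frac{6}{\sqrt{Z}}$)
$101 P{\left(4 \right)} = 101 \left(3 - \frac{6}{2}\right) = 101 \left(3 - 3\right) = 101 \cdot 0 = 0$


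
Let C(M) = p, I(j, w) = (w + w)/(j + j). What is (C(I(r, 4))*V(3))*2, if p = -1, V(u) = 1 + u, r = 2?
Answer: -8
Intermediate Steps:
I(j, w) = w/j (I(j, w) = (2*w)/((2*j)) = (2*w)*(1/(2*j)) = w/j)
C(M) = -1
(C(I(r, 4))*V(3))*2 = -(1 + 3)*2 = -1*4*2 = -4*2 = -8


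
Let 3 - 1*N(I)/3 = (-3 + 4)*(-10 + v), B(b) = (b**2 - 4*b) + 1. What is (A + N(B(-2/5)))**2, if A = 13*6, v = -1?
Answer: 14400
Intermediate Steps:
B(b) = 1 + b**2 - 4*b
A = 78
N(I) = 42 (N(I) = 9 - 3*(-3 + 4)*(-10 - 1) = 9 - 3*(-11) = 9 + 33 = 42)
(A + N(B(-2/5)))**2 = (78 + 42)**2 = 120**2 = 14400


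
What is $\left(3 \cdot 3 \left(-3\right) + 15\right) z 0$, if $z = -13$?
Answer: $0$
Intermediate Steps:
$\left(3 \cdot 3 \left(-3\right) + 15\right) z 0 = \left(3 \cdot 3 \left(-3\right) + 15\right) \left(\left(-13\right) 0\right) = \left(9 \left(-3\right) + 15\right) 0 = \left(-27 + 15\right) 0 = \left(-12\right) 0 = 0$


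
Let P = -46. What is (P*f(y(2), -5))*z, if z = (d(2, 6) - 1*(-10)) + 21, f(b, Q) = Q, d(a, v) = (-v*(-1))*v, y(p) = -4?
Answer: 15410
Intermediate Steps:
d(a, v) = v**2 (d(a, v) = v*v = v**2)
z = 67 (z = (6**2 - 1*(-10)) + 21 = (36 + 10) + 21 = 46 + 21 = 67)
(P*f(y(2), -5))*z = -46*(-5)*67 = 230*67 = 15410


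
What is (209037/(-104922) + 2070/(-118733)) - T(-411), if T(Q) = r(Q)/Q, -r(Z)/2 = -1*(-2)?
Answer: -1148882982775/568901808054 ≈ -2.0195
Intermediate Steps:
r(Z) = -4 (r(Z) = -(-2)*(-2) = -2*2 = -4)
T(Q) = -4/Q
(209037/(-104922) + 2070/(-118733)) - T(-411) = (209037/(-104922) + 2070/(-118733)) - (-4)/(-411) = (209037*(-1/104922) + 2070*(-1/118733)) - (-4)*(-1)/411 = (-69679/34974 - 2070/118733) - 1*4/411 = -8345592887/4152567942 - 4/411 = -1148882982775/568901808054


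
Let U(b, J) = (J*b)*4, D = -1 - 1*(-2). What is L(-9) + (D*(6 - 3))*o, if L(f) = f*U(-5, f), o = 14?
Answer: -1578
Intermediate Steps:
D = 1 (D = -1 + 2 = 1)
U(b, J) = 4*J*b
L(f) = -20*f² (L(f) = f*(4*f*(-5)) = f*(-20*f) = -20*f²)
L(-9) + (D*(6 - 3))*o = -20*(-9)² + (1*(6 - 3))*14 = -20*81 + (1*3)*14 = -1620 + 3*14 = -1620 + 42 = -1578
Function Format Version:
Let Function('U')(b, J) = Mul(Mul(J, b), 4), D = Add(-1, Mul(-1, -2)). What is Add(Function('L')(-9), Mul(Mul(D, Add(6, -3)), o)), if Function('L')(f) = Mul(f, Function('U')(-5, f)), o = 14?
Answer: -1578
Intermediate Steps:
D = 1 (D = Add(-1, 2) = 1)
Function('U')(b, J) = Mul(4, J, b)
Function('L')(f) = Mul(-20, Pow(f, 2)) (Function('L')(f) = Mul(f, Mul(4, f, -5)) = Mul(f, Mul(-20, f)) = Mul(-20, Pow(f, 2)))
Add(Function('L')(-9), Mul(Mul(D, Add(6, -3)), o)) = Add(Mul(-20, Pow(-9, 2)), Mul(Mul(1, Add(6, -3)), 14)) = Add(Mul(-20, 81), Mul(Mul(1, 3), 14)) = Add(-1620, Mul(3, 14)) = Add(-1620, 42) = -1578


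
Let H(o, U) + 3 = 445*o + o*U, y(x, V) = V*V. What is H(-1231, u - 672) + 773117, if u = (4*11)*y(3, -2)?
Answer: 835895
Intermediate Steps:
y(x, V) = V²
u = 176 (u = (4*11)*(-2)² = 44*4 = 176)
H(o, U) = -3 + 445*o + U*o (H(o, U) = -3 + (445*o + o*U) = -3 + (445*o + U*o) = -3 + 445*o + U*o)
H(-1231, u - 672) + 773117 = (-3 + 445*(-1231) + (176 - 672)*(-1231)) + 773117 = (-3 - 547795 - 496*(-1231)) + 773117 = (-3 - 547795 + 610576) + 773117 = 62778 + 773117 = 835895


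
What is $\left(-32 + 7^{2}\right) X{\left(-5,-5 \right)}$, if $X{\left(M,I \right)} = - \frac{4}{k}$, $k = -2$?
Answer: $34$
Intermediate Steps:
$X{\left(M,I \right)} = 2$ ($X{\left(M,I \right)} = - \frac{4}{-2} = \left(-4\right) \left(- \frac{1}{2}\right) = 2$)
$\left(-32 + 7^{2}\right) X{\left(-5,-5 \right)} = \left(-32 + 7^{2}\right) 2 = \left(-32 + 49\right) 2 = 17 \cdot 2 = 34$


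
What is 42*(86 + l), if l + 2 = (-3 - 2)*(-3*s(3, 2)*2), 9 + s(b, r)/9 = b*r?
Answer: -30492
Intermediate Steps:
s(b, r) = -81 + 9*b*r (s(b, r) = -81 + 9*(b*r) = -81 + 9*b*r)
l = -812 (l = -2 + (-3 - 2)*(-3*(-81 + 9*3*2)*2) = -2 - 5*(-3*(-81 + 54))*2 = -2 - 5*(-3*(-27))*2 = -2 - 405*2 = -2 - 5*162 = -2 - 810 = -812)
42*(86 + l) = 42*(86 - 812) = 42*(-726) = -30492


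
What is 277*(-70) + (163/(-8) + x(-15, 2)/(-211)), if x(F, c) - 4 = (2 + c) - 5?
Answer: -32764737/1688 ≈ -19410.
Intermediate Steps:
x(F, c) = 1 + c (x(F, c) = 4 + ((2 + c) - 5) = 4 + (-3 + c) = 1 + c)
277*(-70) + (163/(-8) + x(-15, 2)/(-211)) = 277*(-70) + (163/(-8) + (1 + 2)/(-211)) = -19390 + (163*(-1/8) + 3*(-1/211)) = -19390 + (-163/8 - 3/211) = -19390 - 34417/1688 = -32764737/1688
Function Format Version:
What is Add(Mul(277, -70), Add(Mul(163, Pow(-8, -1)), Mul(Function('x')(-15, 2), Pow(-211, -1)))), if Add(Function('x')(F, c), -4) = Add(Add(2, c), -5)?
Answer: Rational(-32764737, 1688) ≈ -19410.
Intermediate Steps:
Function('x')(F, c) = Add(1, c) (Function('x')(F, c) = Add(4, Add(Add(2, c), -5)) = Add(4, Add(-3, c)) = Add(1, c))
Add(Mul(277, -70), Add(Mul(163, Pow(-8, -1)), Mul(Function('x')(-15, 2), Pow(-211, -1)))) = Add(Mul(277, -70), Add(Mul(163, Pow(-8, -1)), Mul(Add(1, 2), Pow(-211, -1)))) = Add(-19390, Add(Mul(163, Rational(-1, 8)), Mul(3, Rational(-1, 211)))) = Add(-19390, Add(Rational(-163, 8), Rational(-3, 211))) = Add(-19390, Rational(-34417, 1688)) = Rational(-32764737, 1688)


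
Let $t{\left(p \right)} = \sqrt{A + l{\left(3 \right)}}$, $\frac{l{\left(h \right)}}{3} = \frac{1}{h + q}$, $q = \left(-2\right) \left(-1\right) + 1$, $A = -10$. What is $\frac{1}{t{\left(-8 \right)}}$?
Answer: $- \frac{i \sqrt{38}}{19} \approx - 0.32444 i$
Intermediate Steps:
$q = 3$ ($q = 2 + 1 = 3$)
$l{\left(h \right)} = \frac{3}{3 + h}$ ($l{\left(h \right)} = \frac{3}{h + 3} = \frac{3}{3 + h}$)
$t{\left(p \right)} = \frac{i \sqrt{38}}{2}$ ($t{\left(p \right)} = \sqrt{-10 + \frac{3}{3 + 3}} = \sqrt{-10 + \frac{3}{6}} = \sqrt{-10 + 3 \cdot \frac{1}{6}} = \sqrt{-10 + \frac{1}{2}} = \sqrt{- \frac{19}{2}} = \frac{i \sqrt{38}}{2}$)
$\frac{1}{t{\left(-8 \right)}} = \frac{1}{\frac{1}{2} i \sqrt{38}} = - \frac{i \sqrt{38}}{19}$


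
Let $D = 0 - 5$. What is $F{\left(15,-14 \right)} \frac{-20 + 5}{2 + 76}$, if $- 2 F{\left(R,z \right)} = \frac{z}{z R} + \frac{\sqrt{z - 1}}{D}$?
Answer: $\frac{1}{156} - \frac{i \sqrt{15}}{52} \approx 0.0064103 - 0.07448 i$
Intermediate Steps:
$D = -5$ ($D = 0 - 5 = -5$)
$F{\left(R,z \right)} = - \frac{1}{2 R} + \frac{\sqrt{-1 + z}}{10}$ ($F{\left(R,z \right)} = - \frac{\frac{z}{z R} + \frac{\sqrt{z - 1}}{-5}}{2} = - \frac{\frac{z}{R z} + \sqrt{-1 + z} \left(- \frac{1}{5}\right)}{2} = - \frac{z \frac{1}{R z} - \frac{\sqrt{-1 + z}}{5}}{2} = - \frac{\frac{1}{R} - \frac{\sqrt{-1 + z}}{5}}{2} = - \frac{1}{2 R} + \frac{\sqrt{-1 + z}}{10}$)
$F{\left(15,-14 \right)} \frac{-20 + 5}{2 + 76} = \frac{-5 + 15 \sqrt{-1 - 14}}{10 \cdot 15} \frac{-20 + 5}{2 + 76} = \frac{1}{10} \cdot \frac{1}{15} \left(-5 + 15 \sqrt{-15}\right) \left(- \frac{15}{78}\right) = \frac{1}{10} \cdot \frac{1}{15} \left(-5 + 15 i \sqrt{15}\right) \left(\left(-15\right) \frac{1}{78}\right) = \frac{1}{10} \cdot \frac{1}{15} \left(-5 + 15 i \sqrt{15}\right) \left(- \frac{5}{26}\right) = \left(- \frac{1}{30} + \frac{i \sqrt{15}}{10}\right) \left(- \frac{5}{26}\right) = \frac{1}{156} - \frac{i \sqrt{15}}{52}$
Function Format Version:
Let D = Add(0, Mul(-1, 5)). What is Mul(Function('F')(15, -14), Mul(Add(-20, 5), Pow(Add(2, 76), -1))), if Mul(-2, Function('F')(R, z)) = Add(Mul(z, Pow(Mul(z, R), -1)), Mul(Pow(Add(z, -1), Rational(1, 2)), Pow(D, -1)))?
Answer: Add(Rational(1, 156), Mul(Rational(-1, 52), I, Pow(15, Rational(1, 2)))) ≈ Add(0.0064103, Mul(-0.074480, I))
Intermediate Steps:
D = -5 (D = Add(0, -5) = -5)
Function('F')(R, z) = Add(Mul(Rational(-1, 2), Pow(R, -1)), Mul(Rational(1, 10), Pow(Add(-1, z), Rational(1, 2)))) (Function('F')(R, z) = Mul(Rational(-1, 2), Add(Mul(z, Pow(Mul(z, R), -1)), Mul(Pow(Add(z, -1), Rational(1, 2)), Pow(-5, -1)))) = Mul(Rational(-1, 2), Add(Mul(z, Pow(Mul(R, z), -1)), Mul(Pow(Add(-1, z), Rational(1, 2)), Rational(-1, 5)))) = Mul(Rational(-1, 2), Add(Mul(z, Mul(Pow(R, -1), Pow(z, -1))), Mul(Rational(-1, 5), Pow(Add(-1, z), Rational(1, 2))))) = Mul(Rational(-1, 2), Add(Pow(R, -1), Mul(Rational(-1, 5), Pow(Add(-1, z), Rational(1, 2))))) = Add(Mul(Rational(-1, 2), Pow(R, -1)), Mul(Rational(1, 10), Pow(Add(-1, z), Rational(1, 2)))))
Mul(Function('F')(15, -14), Mul(Add(-20, 5), Pow(Add(2, 76), -1))) = Mul(Mul(Rational(1, 10), Pow(15, -1), Add(-5, Mul(15, Pow(Add(-1, -14), Rational(1, 2))))), Mul(Add(-20, 5), Pow(Add(2, 76), -1))) = Mul(Mul(Rational(1, 10), Rational(1, 15), Add(-5, Mul(15, Pow(-15, Rational(1, 2))))), Mul(-15, Pow(78, -1))) = Mul(Mul(Rational(1, 10), Rational(1, 15), Add(-5, Mul(15, Mul(I, Pow(15, Rational(1, 2)))))), Mul(-15, Rational(1, 78))) = Mul(Mul(Rational(1, 10), Rational(1, 15), Add(-5, Mul(15, I, Pow(15, Rational(1, 2))))), Rational(-5, 26)) = Mul(Add(Rational(-1, 30), Mul(Rational(1, 10), I, Pow(15, Rational(1, 2)))), Rational(-5, 26)) = Add(Rational(1, 156), Mul(Rational(-1, 52), I, Pow(15, Rational(1, 2))))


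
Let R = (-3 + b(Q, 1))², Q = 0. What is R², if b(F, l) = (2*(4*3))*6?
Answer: 395254161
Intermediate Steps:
b(F, l) = 144 (b(F, l) = (2*12)*6 = 24*6 = 144)
R = 19881 (R = (-3 + 144)² = 141² = 19881)
R² = 19881² = 395254161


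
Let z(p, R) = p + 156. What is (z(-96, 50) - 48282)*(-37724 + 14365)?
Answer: 1126417698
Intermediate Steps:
z(p, R) = 156 + p
(z(-96, 50) - 48282)*(-37724 + 14365) = ((156 - 96) - 48282)*(-37724 + 14365) = (60 - 48282)*(-23359) = -48222*(-23359) = 1126417698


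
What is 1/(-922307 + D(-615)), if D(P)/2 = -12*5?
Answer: -1/922427 ≈ -1.0841e-6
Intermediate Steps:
D(P) = -120 (D(P) = 2*(-12*5) = 2*(-60) = -120)
1/(-922307 + D(-615)) = 1/(-922307 - 120) = 1/(-922427) = -1/922427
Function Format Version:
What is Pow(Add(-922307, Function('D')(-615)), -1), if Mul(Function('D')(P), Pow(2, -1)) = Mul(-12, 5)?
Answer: Rational(-1, 922427) ≈ -1.0841e-6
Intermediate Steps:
Function('D')(P) = -120 (Function('D')(P) = Mul(2, Mul(-12, 5)) = Mul(2, -60) = -120)
Pow(Add(-922307, Function('D')(-615)), -1) = Pow(Add(-922307, -120), -1) = Pow(-922427, -1) = Rational(-1, 922427)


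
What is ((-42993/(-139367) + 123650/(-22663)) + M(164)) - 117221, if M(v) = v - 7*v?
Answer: -373363715492996/3158474321 ≈ -1.1821e+5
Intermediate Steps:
M(v) = -6*v
((-42993/(-139367) + 123650/(-22663)) + M(164)) - 117221 = ((-42993/(-139367) + 123650/(-22663)) - 6*164) - 117221 = ((-42993*(-1/139367) + 123650*(-1/22663)) - 984) - 117221 = ((42993/139367 - 123650/22663) - 984) - 117221 = (-16258379191/3158474321 - 984) - 117221 = -3124197111055/3158474321 - 117221 = -373363715492996/3158474321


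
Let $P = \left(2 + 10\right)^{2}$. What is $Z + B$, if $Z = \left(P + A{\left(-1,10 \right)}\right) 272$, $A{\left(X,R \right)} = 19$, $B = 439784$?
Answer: $484120$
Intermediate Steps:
$P = 144$ ($P = 12^{2} = 144$)
$Z = 44336$ ($Z = \left(144 + 19\right) 272 = 163 \cdot 272 = 44336$)
$Z + B = 44336 + 439784 = 484120$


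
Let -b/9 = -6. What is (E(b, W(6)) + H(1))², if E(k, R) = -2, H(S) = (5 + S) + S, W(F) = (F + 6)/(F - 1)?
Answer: 25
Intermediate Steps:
W(F) = (6 + F)/(-1 + F)
H(S) = 5 + 2*S
b = 54 (b = -9*(-6) = 54)
(E(b, W(6)) + H(1))² = (-2 + (5 + 2*1))² = (-2 + (5 + 2))² = (-2 + 7)² = 5² = 25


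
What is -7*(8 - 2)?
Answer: -42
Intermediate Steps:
-7*(8 - 2) = -7*6 = -42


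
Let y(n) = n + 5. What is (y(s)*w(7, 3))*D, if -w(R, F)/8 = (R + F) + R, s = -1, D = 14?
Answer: -7616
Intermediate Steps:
y(n) = 5 + n
w(R, F) = -16*R - 8*F (w(R, F) = -8*((R + F) + R) = -8*((F + R) + R) = -8*(F + 2*R) = -16*R - 8*F)
(y(s)*w(7, 3))*D = ((5 - 1)*(-16*7 - 8*3))*14 = (4*(-112 - 24))*14 = (4*(-136))*14 = -544*14 = -7616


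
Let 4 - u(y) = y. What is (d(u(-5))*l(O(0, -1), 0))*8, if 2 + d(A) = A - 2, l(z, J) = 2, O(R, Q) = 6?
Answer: 80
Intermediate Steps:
u(y) = 4 - y
d(A) = -4 + A (d(A) = -2 + (A - 2) = -2 + (-2 + A) = -4 + A)
(d(u(-5))*l(O(0, -1), 0))*8 = ((-4 + (4 - 1*(-5)))*2)*8 = ((-4 + (4 + 5))*2)*8 = ((-4 + 9)*2)*8 = (5*2)*8 = 10*8 = 80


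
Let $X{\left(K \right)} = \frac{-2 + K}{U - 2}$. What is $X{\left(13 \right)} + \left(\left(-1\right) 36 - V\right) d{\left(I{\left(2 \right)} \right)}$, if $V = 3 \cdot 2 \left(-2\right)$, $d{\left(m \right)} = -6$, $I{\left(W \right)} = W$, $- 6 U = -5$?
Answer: $\frac{942}{7} \approx 134.57$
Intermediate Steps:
$U = \frac{5}{6}$ ($U = \left(- \frac{1}{6}\right) \left(-5\right) = \frac{5}{6} \approx 0.83333$)
$V = -12$ ($V = 6 \left(-2\right) = -12$)
$X{\left(K \right)} = \frac{12}{7} - \frac{6 K}{7}$ ($X{\left(K \right)} = \frac{-2 + K}{\frac{5}{6} - 2} = \frac{-2 + K}{- \frac{7}{6}} = \left(-2 + K\right) \left(- \frac{6}{7}\right) = \frac{12}{7} - \frac{6 K}{7}$)
$X{\left(13 \right)} + \left(\left(-1\right) 36 - V\right) d{\left(I{\left(2 \right)} \right)} = \left(\frac{12}{7} - \frac{78}{7}\right) + \left(\left(-1\right) 36 - -12\right) \left(-6\right) = \left(\frac{12}{7} - \frac{78}{7}\right) + \left(-36 + 12\right) \left(-6\right) = - \frac{66}{7} - -144 = - \frac{66}{7} + 144 = \frac{942}{7}$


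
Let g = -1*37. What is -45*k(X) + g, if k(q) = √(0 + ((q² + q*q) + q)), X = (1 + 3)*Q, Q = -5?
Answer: -37 - 90*√195 ≈ -1293.8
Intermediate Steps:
X = -20 (X = (1 + 3)*(-5) = 4*(-5) = -20)
g = -37
k(q) = √(q + 2*q²) (k(q) = √(0 + ((q² + q²) + q)) = √(0 + (2*q² + q)) = √(0 + (q + 2*q²)) = √(q + 2*q²))
-45*k(X) + g = -45*2*√195 - 37 = -90*√195 - 37 = -37 - 90*√195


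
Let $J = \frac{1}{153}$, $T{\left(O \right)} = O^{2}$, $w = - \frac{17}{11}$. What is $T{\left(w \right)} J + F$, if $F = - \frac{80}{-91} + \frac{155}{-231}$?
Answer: $\frac{22172}{99099} \approx 0.22374$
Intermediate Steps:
$w = - \frac{17}{11}$ ($w = \left(-17\right) \frac{1}{11} = - \frac{17}{11} \approx -1.5455$)
$F = \frac{625}{3003}$ ($F = \left(-80\right) \left(- \frac{1}{91}\right) + 155 \left(- \frac{1}{231}\right) = \frac{80}{91} - \frac{155}{231} = \frac{625}{3003} \approx 0.20813$)
$J = \frac{1}{153} \approx 0.0065359$
$T{\left(w \right)} J + F = \left(- \frac{17}{11}\right)^{2} \cdot \frac{1}{153} + \frac{625}{3003} = \frac{289}{121} \cdot \frac{1}{153} + \frac{625}{3003} = \frac{17}{1089} + \frac{625}{3003} = \frac{22172}{99099}$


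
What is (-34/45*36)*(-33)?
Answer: 4488/5 ≈ 897.60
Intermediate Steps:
(-34/45*36)*(-33) = (-34*1/45*36)*(-33) = -34/45*36*(-33) = -136/5*(-33) = 4488/5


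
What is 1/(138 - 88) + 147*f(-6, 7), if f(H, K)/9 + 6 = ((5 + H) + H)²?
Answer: 2844451/50 ≈ 56889.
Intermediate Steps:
f(H, K) = -54 + 9*(5 + 2*H)² (f(H, K) = -54 + 9*((5 + H) + H)² = -54 + 9*(5 + 2*H)²)
1/(138 - 88) + 147*f(-6, 7) = 1/(138 - 88) + 147*(-54 + 9*(5 + 2*(-6))²) = 1/50 + 147*(-54 + 9*(5 - 12)²) = 1/50 + 147*(-54 + 9*(-7)²) = 1/50 + 147*(-54 + 9*49) = 1/50 + 147*(-54 + 441) = 1/50 + 147*387 = 1/50 + 56889 = 2844451/50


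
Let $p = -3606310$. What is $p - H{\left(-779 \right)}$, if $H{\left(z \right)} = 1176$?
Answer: $-3607486$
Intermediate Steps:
$p - H{\left(-779 \right)} = -3606310 - 1176 = -3607486$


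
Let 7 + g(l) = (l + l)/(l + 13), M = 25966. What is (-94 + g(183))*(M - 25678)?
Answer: -1398960/49 ≈ -28550.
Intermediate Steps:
g(l) = -7 + 2*l/(13 + l) (g(l) = -7 + (l + l)/(l + 13) = -7 + (2*l)/(13 + l) = -7 + 2*l/(13 + l))
(-94 + g(183))*(M - 25678) = (-94 + (-91 - 5*183)/(13 + 183))*(25966 - 25678) = (-94 + (-91 - 915)/196)*288 = (-94 + (1/196)*(-1006))*288 = (-94 - 503/98)*288 = -9715/98*288 = -1398960/49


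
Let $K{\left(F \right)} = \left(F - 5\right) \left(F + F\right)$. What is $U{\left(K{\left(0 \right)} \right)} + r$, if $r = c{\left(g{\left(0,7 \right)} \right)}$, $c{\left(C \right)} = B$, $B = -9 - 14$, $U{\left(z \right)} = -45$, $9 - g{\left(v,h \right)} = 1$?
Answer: $-68$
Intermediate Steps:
$K{\left(F \right)} = 2 F \left(-5 + F\right)$ ($K{\left(F \right)} = \left(-5 + F\right) 2 F = 2 F \left(-5 + F\right)$)
$g{\left(v,h \right)} = 8$ ($g{\left(v,h \right)} = 9 - 1 = 8$)
$B = -23$
$c{\left(C \right)} = -23$
$r = -23$
$U{\left(K{\left(0 \right)} \right)} + r = -45 - 23 = -68$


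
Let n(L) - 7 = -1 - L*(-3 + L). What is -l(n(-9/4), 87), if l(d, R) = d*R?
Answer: 8091/16 ≈ 505.69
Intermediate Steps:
n(L) = 6 - L*(-3 + L) (n(L) = 7 + (-1 - L*(-3 + L)) = 6 - L*(-3 + L))
l(d, R) = R*d
-l(n(-9/4), 87) = -87*(6 - (-9/4)² + 3*(-9/4)) = -87*(6 - 1*81/16 - 27/4) = -87*(6 - 81/16 - 27/4) = -87*(-93)/16 = -1*(-8091/16) = 8091/16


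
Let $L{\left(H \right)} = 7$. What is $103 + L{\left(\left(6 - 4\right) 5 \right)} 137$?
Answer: $1062$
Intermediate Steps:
$103 + L{\left(\left(6 - 4\right) 5 \right)} 137 = 103 + 7 \cdot 137 = 103 + 959 = 1062$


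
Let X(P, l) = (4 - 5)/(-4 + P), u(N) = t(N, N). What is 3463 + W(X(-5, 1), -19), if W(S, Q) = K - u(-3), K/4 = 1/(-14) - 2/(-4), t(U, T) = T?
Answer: 24274/7 ≈ 3467.7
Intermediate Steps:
u(N) = N
X(P, l) = -1/(-4 + P)
K = 12/7 (K = 4*(1/(-14) - 2/(-4)) = 4*(1*(-1/14) - 2*(-¼)) = 4*(-1/14 + ½) = 4*(3/7) = 12/7 ≈ 1.7143)
W(S, Q) = 33/7 (W(S, Q) = 12/7 - 1*(-3) = 12/7 + 3 = 33/7)
3463 + W(X(-5, 1), -19) = 3463 + 33/7 = 24274/7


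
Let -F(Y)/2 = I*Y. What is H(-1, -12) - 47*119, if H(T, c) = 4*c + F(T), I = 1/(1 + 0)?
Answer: -5639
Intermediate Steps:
I = 1 (I = 1/1 = 1)
F(Y) = -2*Y
H(T, c) = -2*T + 4*c (H(T, c) = 4*c - 2*T = -2*T + 4*c)
H(-1, -12) - 47*119 = (-2*(-1) + 4*(-12)) - 47*119 = (2 - 48) - 5593 = -46 - 5593 = -5639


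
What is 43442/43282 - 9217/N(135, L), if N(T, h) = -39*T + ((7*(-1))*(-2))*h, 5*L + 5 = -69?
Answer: 1591633766/592119401 ≈ 2.6880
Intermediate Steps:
L = -74/5 (L = -1 + (1/5)*(-69) = -1 - 69/5 = -74/5 ≈ -14.800)
N(T, h) = -39*T + 14*h (N(T, h) = -39*T + (-7*(-2))*h = -39*T + 14*h)
43442/43282 - 9217/N(135, L) = 43442/43282 - 9217/(-39*135 + 14*(-74/5)) = 43442*(1/43282) - 9217/(-5265 - 1036/5) = 21721/21641 - 9217/(-27361/5) = 21721/21641 - 9217*(-5/27361) = 21721/21641 + 46085/27361 = 1591633766/592119401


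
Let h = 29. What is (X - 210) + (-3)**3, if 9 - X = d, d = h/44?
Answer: -10061/44 ≈ -228.66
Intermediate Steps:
d = 29/44 ≈ 0.65909
X = 367/44 (X = 9 - 1*29/44 = 9 - 29/44 = 367/44 ≈ 8.3409)
(X - 210) + (-3)**3 = (367/44 - 210) + (-3)**3 = -8873/44 - 27 = -10061/44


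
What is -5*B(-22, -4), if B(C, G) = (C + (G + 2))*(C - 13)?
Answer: -4200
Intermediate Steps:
B(C, G) = (-13 + C)*(2 + C + G) (B(C, G) = (C + (2 + G))*(-13 + C) = (2 + C + G)*(-13 + C) = (-13 + C)*(2 + C + G))
-5*B(-22, -4) = -5*(-26 + (-22)**2 - 13*(-4) - 11*(-22) - 22*(-4)) = -5*(-26 + 484 + 52 + 242 + 88) = -5*840 = -4200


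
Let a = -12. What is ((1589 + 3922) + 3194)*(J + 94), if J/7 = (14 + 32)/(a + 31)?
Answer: 18350140/19 ≈ 9.6580e+5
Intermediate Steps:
J = 322/19 (J = 7*((14 + 32)/(-12 + 31)) = 7*(46/19) = 322/19 ≈ 16.947)
((1589 + 3922) + 3194)*(J + 94) = ((1589 + 3922) + 3194)*(322/19 + 94) = (5511 + 3194)*(2108/19) = 8705*(2108/19) = 18350140/19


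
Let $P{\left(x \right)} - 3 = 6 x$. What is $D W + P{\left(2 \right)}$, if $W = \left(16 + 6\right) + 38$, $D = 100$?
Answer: $6015$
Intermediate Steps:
$P{\left(x \right)} = 3 + 6 x$
$W = 60$ ($W = 22 + 38 = 60$)
$D W + P{\left(2 \right)} = 100 \cdot 60 + \left(3 + 6 \cdot 2\right) = 6000 + \left(3 + 12\right) = 6000 + 15 = 6015$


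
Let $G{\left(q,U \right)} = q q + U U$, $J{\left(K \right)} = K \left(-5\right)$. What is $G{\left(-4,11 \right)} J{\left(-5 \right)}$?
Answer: $3425$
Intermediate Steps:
$J{\left(K \right)} = - 5 K$
$G{\left(q,U \right)} = U^{2} + q^{2}$ ($G{\left(q,U \right)} = q^{2} + U^{2} = U^{2} + q^{2}$)
$G{\left(-4,11 \right)} J{\left(-5 \right)} = \left(11^{2} + \left(-4\right)^{2}\right) \left(\left(-5\right) \left(-5\right)\right) = \left(121 + 16\right) 25 = 137 \cdot 25 = 3425$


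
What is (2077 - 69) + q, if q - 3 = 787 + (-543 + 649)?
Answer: 2904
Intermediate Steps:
q = 896 (q = 3 + (787 + (-543 + 649)) = 3 + (787 + 106) = 3 + 893 = 896)
(2077 - 69) + q = (2077 - 69) + 896 = 2008 + 896 = 2904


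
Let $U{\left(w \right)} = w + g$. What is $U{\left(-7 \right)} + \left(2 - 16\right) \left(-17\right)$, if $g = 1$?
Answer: $232$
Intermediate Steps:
$U{\left(w \right)} = 1 + w$ ($U{\left(w \right)} = w + 1 = 1 + w$)
$U{\left(-7 \right)} + \left(2 - 16\right) \left(-17\right) = \left(1 - 7\right) + \left(2 - 16\right) \left(-17\right) = -6 + \left(2 - 16\right) \left(-17\right) = -6 - -238 = -6 + 238 = 232$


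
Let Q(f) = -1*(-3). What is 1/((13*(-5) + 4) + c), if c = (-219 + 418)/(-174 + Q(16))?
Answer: -171/10630 ≈ -0.016087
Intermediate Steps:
Q(f) = 3
c = -199/171 (c = (-219 + 418)/(-174 + 3) = 199/(-171) = 199*(-1/171) = -199/171 ≈ -1.1637)
1/((13*(-5) + 4) + c) = 1/((13*(-5) + 4) - 199/171) = 1/((-65 + 4) - 199/171) = 1/(-61 - 199/171) = 1/(-10630/171) = -171/10630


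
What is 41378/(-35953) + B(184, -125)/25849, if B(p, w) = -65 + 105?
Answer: -1068141802/929349097 ≈ -1.1493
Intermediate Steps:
B(p, w) = 40
41378/(-35953) + B(184, -125)/25849 = 41378/(-35953) + 40/25849 = 41378*(-1/35953) + 40*(1/25849) = -41378/35953 + 40/25849 = -1068141802/929349097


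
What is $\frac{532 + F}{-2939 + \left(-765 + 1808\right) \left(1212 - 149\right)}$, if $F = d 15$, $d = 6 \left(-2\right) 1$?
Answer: $\frac{176}{552885} \approx 0.00031833$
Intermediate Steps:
$d = -12$ ($d = \left(-12\right) 1 = -12$)
$F = -180$ ($F = \left(-12\right) 15 = -180$)
$\frac{532 + F}{-2939 + \left(-765 + 1808\right) \left(1212 - 149\right)} = \frac{532 - 180}{-2939 + \left(-765 + 1808\right) \left(1212 - 149\right)} = \frac{352}{-2939 + 1043 \cdot 1063} = \frac{352}{-2939 + 1108709} = \frac{352}{1105770} = 352 \cdot \frac{1}{1105770} = \frac{176}{552885}$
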